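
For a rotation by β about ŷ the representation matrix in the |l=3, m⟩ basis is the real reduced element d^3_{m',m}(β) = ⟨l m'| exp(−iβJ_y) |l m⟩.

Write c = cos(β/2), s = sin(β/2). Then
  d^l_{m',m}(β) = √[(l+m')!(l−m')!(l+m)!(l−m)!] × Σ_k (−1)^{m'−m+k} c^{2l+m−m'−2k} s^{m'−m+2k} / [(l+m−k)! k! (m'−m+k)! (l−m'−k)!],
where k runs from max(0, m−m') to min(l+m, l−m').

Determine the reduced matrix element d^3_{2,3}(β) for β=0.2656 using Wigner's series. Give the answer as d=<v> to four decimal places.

d=0.3103

d^3_{2,3}(β=0.2656) via Wigner's sum:
Half-angle: c=0.991195, s=0.132410. N=√(120·1·720·1)=293.938769
k∈{1} keeps every argument non-negative
  k=1: (−1)^0·293.9388/(120)·0.9912^5·0.1324^1 = +0.310307
d^3_{2,3}(0.2656) = +0.310307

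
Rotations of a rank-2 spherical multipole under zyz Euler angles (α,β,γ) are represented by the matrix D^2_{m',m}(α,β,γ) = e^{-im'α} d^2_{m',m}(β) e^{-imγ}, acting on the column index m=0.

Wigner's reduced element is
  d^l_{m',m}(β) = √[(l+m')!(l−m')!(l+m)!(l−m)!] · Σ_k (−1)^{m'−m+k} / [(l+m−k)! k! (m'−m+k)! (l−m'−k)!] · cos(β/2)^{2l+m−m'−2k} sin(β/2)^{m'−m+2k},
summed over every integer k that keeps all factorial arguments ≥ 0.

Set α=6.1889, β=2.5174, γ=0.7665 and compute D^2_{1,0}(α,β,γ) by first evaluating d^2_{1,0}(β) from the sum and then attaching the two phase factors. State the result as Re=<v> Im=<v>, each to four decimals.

Re=0.5782 Im=0.0547

First d^2_{1,0}(β=2.5174), then the phase factors e^{-i(1)α} and e^{-i(0)γ}:
c=cos(2.5174/2)=0.307054, s=sin(2.5174/2)=0.951692; N=√[6·1·2·2]=4.898979
Admissible k: 0..1 (factorial args all ≥0)
  k=0: (−1)^1·4.8990/(2)·0.3071^3·0.9517^1 = -0.067487
  k=1: (−1)^2·4.8990/(2)·0.3071^1·0.9517^3 = +0.648306
d^2_{1,0}(2.5174) = -0.067487 +0.648306 = +0.580819
Attach z-rotation phases: D = e^{-i(1)(6.1889)}·(+0.580819)·e^{-i(0)(0.7665)} = +0.578240+0.054682i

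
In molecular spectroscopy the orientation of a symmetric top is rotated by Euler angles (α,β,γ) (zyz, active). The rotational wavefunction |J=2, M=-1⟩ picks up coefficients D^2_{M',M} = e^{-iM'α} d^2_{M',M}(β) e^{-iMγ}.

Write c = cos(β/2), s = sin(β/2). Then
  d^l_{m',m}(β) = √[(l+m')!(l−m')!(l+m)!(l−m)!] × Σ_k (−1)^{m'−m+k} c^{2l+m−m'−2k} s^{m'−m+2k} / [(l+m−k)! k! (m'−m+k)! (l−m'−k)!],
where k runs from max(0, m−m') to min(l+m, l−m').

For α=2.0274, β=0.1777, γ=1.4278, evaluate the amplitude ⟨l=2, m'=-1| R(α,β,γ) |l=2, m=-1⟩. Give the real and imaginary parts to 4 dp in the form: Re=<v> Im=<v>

Re=-0.9140 Im=-0.2964

D^2_{-1,-1}(2.0274,0.1777,1.4278) = e^{-i·-1·2.0274}·d^2_{-1,-1}(0.1777)·e^{-i·-1·1.4278}. Compute d first:
With c≡cos(β/2)=0.996055 and s≡sin(β/2)=0.088733, N=[1·6·1·6]^{1/2}=6.000000
k: max(0,(-1)−(-1))=0 … min(2+(-1),2−(-1))=1
  k=0: (−1)^0·6.0000/(6)·0.9961^4·0.0887^0 = +0.984315
  k=1: (−1)^1·6.0000/(2)·0.9961^2·0.0887^2 = -0.023435
d^2_{-1,-1}(0.1777) = +0.984315 -0.023435 = +0.960880
Attach z-rotation phases: D = e^{-i(-1)(2.0274)}·(+0.960880)·e^{-i(-1)(1.4278)} = -0.914015-0.296424i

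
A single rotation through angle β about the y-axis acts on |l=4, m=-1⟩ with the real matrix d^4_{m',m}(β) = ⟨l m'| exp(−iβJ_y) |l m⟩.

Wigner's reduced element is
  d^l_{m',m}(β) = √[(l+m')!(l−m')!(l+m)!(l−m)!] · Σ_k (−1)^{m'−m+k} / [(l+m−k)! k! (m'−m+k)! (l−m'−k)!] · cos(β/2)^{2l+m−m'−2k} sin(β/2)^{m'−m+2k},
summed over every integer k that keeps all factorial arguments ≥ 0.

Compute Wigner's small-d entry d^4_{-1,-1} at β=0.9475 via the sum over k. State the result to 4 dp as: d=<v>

d=-0.4135

d^4_{-1,-1}(β=0.9475) via Wigner's sum:
With c≡cos(β/2)=0.889864 and s≡sin(β/2)=0.456226, N=[6·120·6·120]^{1/2}=720.000000
k: max(0,(-1)−(-1))=0 … min(4+(-1),4−(-1))=3
  k=0: (−1)^0·720.0000/(720)·0.8899^8·0.4562^0 = +0.393177
  k=1: (−1)^1·720.0000/(48)·0.8899^6·0.4562^2 = -1.550219
  k=2: (−1)^2·720.0000/(24)·0.8899^4·0.4562^4 = +0.814962
  k=3: (−1)^3·720.0000/(72)·0.8899^2·0.4562^6 = -0.071405
d^4_{-1,-1}(0.9475) = +0.393177 -1.550219 +0.814962 -0.071405 = -0.413486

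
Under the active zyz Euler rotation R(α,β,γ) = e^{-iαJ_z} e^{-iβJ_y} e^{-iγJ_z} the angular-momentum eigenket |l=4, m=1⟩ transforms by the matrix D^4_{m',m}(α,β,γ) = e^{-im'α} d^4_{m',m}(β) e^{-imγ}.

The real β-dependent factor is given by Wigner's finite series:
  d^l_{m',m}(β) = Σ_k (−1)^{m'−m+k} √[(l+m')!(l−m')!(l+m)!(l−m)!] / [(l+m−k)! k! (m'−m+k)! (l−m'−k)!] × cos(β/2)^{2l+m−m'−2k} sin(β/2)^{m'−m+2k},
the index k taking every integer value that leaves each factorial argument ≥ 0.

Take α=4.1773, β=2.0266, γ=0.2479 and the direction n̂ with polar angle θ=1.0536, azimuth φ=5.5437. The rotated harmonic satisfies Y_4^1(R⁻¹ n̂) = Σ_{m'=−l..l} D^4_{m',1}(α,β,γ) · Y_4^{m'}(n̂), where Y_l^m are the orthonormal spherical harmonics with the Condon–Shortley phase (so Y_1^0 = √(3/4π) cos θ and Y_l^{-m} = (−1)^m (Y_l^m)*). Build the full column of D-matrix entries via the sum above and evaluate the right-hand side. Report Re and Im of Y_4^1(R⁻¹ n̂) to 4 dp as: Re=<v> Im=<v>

Re=0.0247 Im=-0.0795

Need the full column D^4_{m',1} for m'=−4..4 at α=4.1773, β=2.0266, γ=0.2479.
cos(β/2)=0.529063, sin(β/2)=0.848582
d^4_{-4,1}: single k=5 term ⇒ +0.487626;  D = -0.355680-0.333573i
d^4_{-3,1}: k∈[4..5] ⇒ +0.537435 -0.829563 = -0.292129;  D = -0.280560+0.081397i
d^4_{-2,1}: k∈[3..5] ⇒ +0.358208 -1.382290 +0.711217 = -0.312865;  D = +0.078228-0.302928i
d^4_{-1,1}: k∈[2..5] ⇒ +0.157919 -1.218787 +1.567727 -0.268876 = +0.237983;  D = -0.167874-0.168684i
d^4_{0,1}: k∈[1..4] ⇒ +0.044031 -0.679652 +1.748474 -0.749688 = +0.363165;  D = +0.352063-0.089109i
d^4_{1,1}: k∈[0..3] ⇒ +0.006138 -0.236878 +1.218787 -1.045152 = -0.057104;  D = +0.016175-0.054766i
d^4_{2,1}: k∈[0..2] ⇒ -0.041772 +0.537312 -0.921527 = -0.425987;  D = +0.289907+0.312120i
d^4_{3,1}: k∈[0..1] ⇒ +0.125344 -0.537435 = -0.412090;  D = -0.402740+0.087286i
d^4_{4,1}: single k=0 term ⇒ -0.189546;  D = +0.059923-0.179824i
Y_4^{m'}(θ=1.0536,φ=5.5437) and Σ D·Y over m':
  (-0.3557-0.3336i)·(-0.2484+0.0461i)  (-0.2806+0.0814i)·(-0.2452+0.3241i)  (+0.0782-0.3029i)·(+0.0165+0.1790i)  (-0.1679-0.1687i)·(-0.1936-0.1766i)  (+0.3521-0.0891i)·(-0.2372+0.0000i)  (+0.0162-0.0548i)·(+0.1936-0.1766i)  (+0.2899+0.3121i)·(+0.0165-0.1790i)  (-0.4027+0.0873i)·(+0.2452+0.3241i)  (+0.0599-0.1798i)·(-0.2484-0.0461i)
Y_4^1(R⁻¹ n̂) = +0.024749-0.079464i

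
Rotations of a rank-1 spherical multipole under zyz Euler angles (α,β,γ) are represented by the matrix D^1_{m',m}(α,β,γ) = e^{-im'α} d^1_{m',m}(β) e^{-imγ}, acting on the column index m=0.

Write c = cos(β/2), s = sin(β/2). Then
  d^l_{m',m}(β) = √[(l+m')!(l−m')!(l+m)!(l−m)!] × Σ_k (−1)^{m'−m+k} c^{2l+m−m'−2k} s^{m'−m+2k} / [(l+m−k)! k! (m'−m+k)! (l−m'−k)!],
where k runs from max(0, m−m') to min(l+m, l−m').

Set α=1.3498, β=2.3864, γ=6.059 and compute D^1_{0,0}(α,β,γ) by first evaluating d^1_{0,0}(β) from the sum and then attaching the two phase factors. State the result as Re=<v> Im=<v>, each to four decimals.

Split into d^1_{0,0}(β=2.3864) × two z-phases.
With c≡cos(β/2)=0.368687 and s≡sin(β/2)=0.929554, N=[1·1·1·1]^{1/2}=1.000000
Admissible k: 0..1 (factorial args all ≥0)
  k=0: (−1)^0·1.0000/(1)·0.3687^2·0.9296^0 = +0.135930
  k=1: (−1)^1·1.0000/(1)·0.3687^0·0.9296^2 = -0.864070
d^1_{0,0}(2.3864) = +0.135930 -0.864070 = -0.728140
D = (+1.000000+0.000000i)·(-0.728140)·(+1.000000+0.000000i) = -0.728140+0.000000i

Re=-0.7281 Im=0.0000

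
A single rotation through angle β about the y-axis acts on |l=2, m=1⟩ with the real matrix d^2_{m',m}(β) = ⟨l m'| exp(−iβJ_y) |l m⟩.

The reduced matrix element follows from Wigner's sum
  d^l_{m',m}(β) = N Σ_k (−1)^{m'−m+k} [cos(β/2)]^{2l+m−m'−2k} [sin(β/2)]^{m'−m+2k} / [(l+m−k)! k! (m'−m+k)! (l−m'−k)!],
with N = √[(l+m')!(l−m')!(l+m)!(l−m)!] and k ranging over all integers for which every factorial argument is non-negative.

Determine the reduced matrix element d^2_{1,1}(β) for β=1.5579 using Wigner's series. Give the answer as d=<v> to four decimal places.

d^2_{1,1}(β=1.5579) via Wigner's sum:
With c≡cos(β/2)=0.711652 and s≡sin(β/2)=0.702533, N=[6·1·6·1]^{1/2}=6.000000
k: max(0,(1)−(1))=0 … min(2+(1),2−(1))=1
  k=0: (−1)^0·6.0000/(6)·0.7117^4·0.7025^0 = +0.256490
  k=1: (−1)^1·6.0000/(2)·0.7117^2·0.7025^2 = -0.749875
d^2_{1,1}(1.5579) = +0.256490 -0.749875 = -0.493386

d=-0.4934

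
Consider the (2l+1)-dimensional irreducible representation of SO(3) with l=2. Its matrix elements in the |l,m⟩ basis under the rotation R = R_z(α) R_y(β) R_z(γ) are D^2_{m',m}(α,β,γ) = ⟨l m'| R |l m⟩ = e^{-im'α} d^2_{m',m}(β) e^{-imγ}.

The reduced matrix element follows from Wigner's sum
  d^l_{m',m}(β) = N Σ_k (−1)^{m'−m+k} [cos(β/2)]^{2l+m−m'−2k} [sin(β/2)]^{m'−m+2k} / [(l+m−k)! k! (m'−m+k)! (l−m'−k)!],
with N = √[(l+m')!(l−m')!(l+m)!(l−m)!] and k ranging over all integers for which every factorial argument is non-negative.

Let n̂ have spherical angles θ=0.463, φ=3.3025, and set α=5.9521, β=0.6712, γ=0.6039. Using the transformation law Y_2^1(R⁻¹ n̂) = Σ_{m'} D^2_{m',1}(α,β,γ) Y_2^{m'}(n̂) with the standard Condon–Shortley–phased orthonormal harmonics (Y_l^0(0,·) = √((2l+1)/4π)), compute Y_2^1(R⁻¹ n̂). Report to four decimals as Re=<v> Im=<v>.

Re=0.2928 Im=-0.1118

Need the full column D^2_{m',1} for m'=−2..2 at α=5.9521, β=0.6712, γ=0.6039.
cos(β/2)=0.944213, sin(β/2)=0.329336
d^2_{-2,1}: single k=3 term ⇒ +0.067455;  D = +0.020239-0.064348i
d^2_{-1,1}: k∈[2..3] ⇒ +0.290094 -0.011764 = +0.278330;  D = +0.165281-0.223942i
d^2_{0,1}: k∈[1..2] ⇒ +0.679085 -0.082616 = +0.596470;  D = +0.490970-0.338709i
d^2_{1,1}: k∈[0..1] ⇒ +0.794840 -0.290094 = +0.504746;  D = +0.486078-0.136000i
d^2_{2,1}: single k=0 term ⇒ -0.554471;  D = -0.553530-0.032291i
Y_2^{m'}(θ=0.463,φ=3.3025) and Σ D·Y over m':
  (+0.0202-0.0643i)·(+0.0731-0.0244i)  (+0.1653-0.2239i)·(-0.3047+0.0495i)  (+0.4910-0.3387i)·(+0.4420+0.0000i)  (+0.4861-0.1360i)·(+0.3047+0.0495i)  (-0.5535-0.0323i)·(+0.0731+0.0244i)
Y_2^1(R⁻¹ n̂) = +0.292823-0.111755i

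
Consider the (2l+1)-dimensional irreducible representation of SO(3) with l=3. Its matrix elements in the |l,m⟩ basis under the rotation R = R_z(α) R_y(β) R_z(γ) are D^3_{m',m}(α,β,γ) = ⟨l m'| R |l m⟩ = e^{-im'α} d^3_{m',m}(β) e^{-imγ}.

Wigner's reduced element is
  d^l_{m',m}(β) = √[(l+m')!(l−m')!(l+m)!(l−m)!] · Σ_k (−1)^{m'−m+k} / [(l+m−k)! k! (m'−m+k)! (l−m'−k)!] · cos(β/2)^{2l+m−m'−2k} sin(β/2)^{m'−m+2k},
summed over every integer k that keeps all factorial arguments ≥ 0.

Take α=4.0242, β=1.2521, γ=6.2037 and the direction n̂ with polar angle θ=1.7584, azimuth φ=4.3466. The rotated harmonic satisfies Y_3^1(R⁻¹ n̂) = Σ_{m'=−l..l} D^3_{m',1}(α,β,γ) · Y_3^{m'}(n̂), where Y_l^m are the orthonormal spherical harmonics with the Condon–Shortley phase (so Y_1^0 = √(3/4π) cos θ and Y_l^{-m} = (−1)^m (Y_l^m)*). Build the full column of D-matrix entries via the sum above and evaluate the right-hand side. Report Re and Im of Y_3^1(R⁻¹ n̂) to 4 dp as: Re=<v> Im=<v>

Need the full column D^3_{m',1} for m'=−3..3 at α=4.0242, β=1.2521, γ=6.2037.
cos(β/2)=0.810348, sin(β/2)=0.585948
d^3_{-3,1}: single k=4 term ⇒ +0.299797;  D = +0.274435-0.120679i
d^3_{-2,1}: k∈[3..4] ⇒ +0.677054 -0.176998 = +0.500056;  D = -0.135261+0.481415i
d^3_{-1,1}: k∈[2..4] ⇒ +0.888295 -0.619257 +0.040472 = +0.309509;  D = -0.176979-0.253918i
d^3_{0,1}: k∈[1..3] ⇒ +0.709265 -1.112514 +0.193892 = -0.209357;  D = -0.208696-0.016623i
d^3_{1,1}: k∈[0..2] ⇒ +0.283159 -1.184393 +0.464443 = -0.436791;  D = +0.303335-0.314283i
d^3_{2,1}: k∈[0..1] ⇒ -0.647468 +0.677054 = +0.029587;  D = -0.003393-0.029391i
d^3_{3,1}: single k=0 term ⇒ +0.573392;  D = +0.481729+0.310991i
Y_3^{m'}(θ=1.7584,φ=4.3466) and Σ D·Y over m':
  (+0.2744-0.1207i)·(+0.3521-0.1804i)  (-0.1353+0.4814i)·(+0.1369+0.1229i)  (-0.1770-0.2539i)·(+0.0938-0.2449i)  (-0.2087-0.0166i)·(+0.1967+0.0000i)  (+0.3033-0.3143i)·(-0.0938-0.2449i)  (-0.0034-0.0294i)·(+0.1369-0.1229i)  (+0.4817+0.3110i)·(-0.3521-0.1804i)
Y_3^1(R⁻¹ n̂) = -0.345709-0.271289i

Re=-0.3457 Im=-0.2713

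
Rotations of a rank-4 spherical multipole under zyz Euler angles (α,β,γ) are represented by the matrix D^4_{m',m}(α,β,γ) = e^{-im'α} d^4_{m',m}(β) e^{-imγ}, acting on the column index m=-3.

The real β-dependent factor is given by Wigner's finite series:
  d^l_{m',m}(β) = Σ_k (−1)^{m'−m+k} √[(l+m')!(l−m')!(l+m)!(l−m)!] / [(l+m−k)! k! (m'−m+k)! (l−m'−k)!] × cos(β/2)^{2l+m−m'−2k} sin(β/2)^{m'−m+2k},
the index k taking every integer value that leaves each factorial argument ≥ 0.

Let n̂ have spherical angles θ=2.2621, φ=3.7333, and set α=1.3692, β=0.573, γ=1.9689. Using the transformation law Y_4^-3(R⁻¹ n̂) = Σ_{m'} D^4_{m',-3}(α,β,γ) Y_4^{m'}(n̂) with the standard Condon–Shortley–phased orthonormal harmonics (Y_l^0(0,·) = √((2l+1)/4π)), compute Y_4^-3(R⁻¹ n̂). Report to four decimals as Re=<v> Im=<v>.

Need the full column D^4_{m',-3} for m'=−4..4 at α=1.3692, β=0.573, γ=1.9689.
cos(β/2)=0.959239, sin(β/2)=0.282597
d^4_{-4,-3}: single k=1 term ⇒ +0.597309;  D = +0.225944-0.552927i
d^4_{-3,-3}: k∈[0..1] ⇒ +0.716826 -0.435504 = +0.281322;  D = -0.233837-0.156405i
d^4_{-2,-3}: k∈[0..1] ⇒ -0.790166 +0.205741 = -0.584425;  D = +0.415608-0.410880i
d^4_{-1,-3}: k∈[0..1] ⇒ +0.493816 -0.071432 = +0.422383;  D = +0.230798+0.353751i
d^4_{0,-3}: k∈[0..1] ⇒ -0.216870 +0.018823 = -0.198047;  D = -0.184176+0.072813i
d^4_{1,-3}: k∈[0..1] ⇒ +0.071432 -0.003720 = +0.067712;  D = -0.011782-0.066679i
d^4_{2,-3}: k∈[0..1] ⇒ -0.017857 +0.000517 = -0.017340;  D = +0.017334+0.000463i
d^4_{3,-3}: k∈[0..1] ⇒ +0.003281 -0.000041 = +0.003240;  D = -0.000733+0.003156i
d^4_{4,-3}: single k=0 term ⇒ -0.000391;  D = -0.000355-0.000163i
Y_4^{m'}(θ=2.2621,φ=3.7333) and Σ D·Y over m':
  (+0.2259-0.5529i)·(-0.1114-0.1091i)  (-0.2338-0.1564i)·(-0.0740-0.3573i)  (+0.4156-0.4109i)·(+0.1384-0.3392i)  (+0.2308+0.3538i)·(-0.0299+0.0201i)  (-0.1842+0.0728i)·(-0.3609+0.0000i)  (-0.0118-0.0667i)·(+0.0299+0.0201i)  (+0.0173+0.0005i)·(+0.1384+0.3392i)  (-0.0007+0.0032i)·(+0.0740-0.3573i)  (-0.0004-0.0002i)·(-0.1114+0.1091i)
Y_4^-3(R⁻¹ n̂) = -0.149066-0.093777i

Re=-0.1491 Im=-0.0938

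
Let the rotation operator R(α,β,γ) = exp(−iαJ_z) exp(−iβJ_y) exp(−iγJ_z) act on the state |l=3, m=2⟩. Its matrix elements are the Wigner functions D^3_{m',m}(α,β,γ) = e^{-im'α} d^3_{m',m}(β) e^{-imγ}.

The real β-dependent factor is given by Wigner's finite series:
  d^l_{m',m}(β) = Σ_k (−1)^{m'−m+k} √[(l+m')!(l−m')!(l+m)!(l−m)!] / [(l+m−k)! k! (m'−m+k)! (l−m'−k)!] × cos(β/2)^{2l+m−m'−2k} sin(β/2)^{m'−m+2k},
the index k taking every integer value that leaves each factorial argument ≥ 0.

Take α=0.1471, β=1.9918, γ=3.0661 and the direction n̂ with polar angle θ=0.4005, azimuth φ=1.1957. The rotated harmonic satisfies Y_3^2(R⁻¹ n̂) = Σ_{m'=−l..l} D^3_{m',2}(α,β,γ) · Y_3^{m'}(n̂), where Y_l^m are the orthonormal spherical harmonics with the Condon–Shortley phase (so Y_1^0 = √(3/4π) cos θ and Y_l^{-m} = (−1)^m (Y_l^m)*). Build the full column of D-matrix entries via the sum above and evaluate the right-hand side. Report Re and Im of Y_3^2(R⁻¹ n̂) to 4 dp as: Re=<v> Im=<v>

Re=-0.1661 Im=0.1025

Need the full column D^3_{m',2} for m'=−3..3 at α=0.1471, β=1.9918, γ=3.0661.
cos(β/2)=0.543748, sin(β/2)=0.839249
d^3_{-3,2}: single k=5 term ⇒ +0.554532;  D = +0.460077+0.309572i
d^3_{-2,2}: k∈[4..5] ⇒ +0.733378 -0.349417 = +0.383961;  D = +0.346536+0.165343i
d^3_{-1,2}: k∈[3..4] ⇒ +0.601028 -0.715897 = -0.114870;  D = -0.109804-0.033736i
d^3_{0,2}: k∈[2..3] ⇒ +0.337234 -0.803375 = -0.466140;  D = -0.460837-0.070113i
d^3_{1,2}: k∈[1..2] ⇒ +0.126147 -0.601028 = -0.474880;  D = -0.474877-0.001845i
d^3_{2,2}: k∈[0..1] ⇒ +0.025846 -0.307852 = -0.282006;  D = -0.279119+0.040249i
d^3_{3,2}: single k=0 term ⇒ -0.097713;  D = -0.093624+0.027971i
Y_3^{m'}(θ=0.4005,φ=1.1957) and Σ D·Y over m':
  (+0.4601+0.3096i)·(-0.0223+0.0107i)  (+0.3465+0.1653i)·(-0.1047-0.0975i)  (-0.1098-0.0337i)·(+0.1496-0.3799i)  (-0.4608-0.0701i)·(+0.4261+0.0000i)  (-0.4749-0.0018i)·(-0.1496-0.3799i)  (-0.2791+0.0402i)·(-0.1047+0.0975i)  (-0.0936+0.0280i)·(+0.0223+0.0107i)
Y_3^2(R⁻¹ n̂) = -0.166088+0.102533i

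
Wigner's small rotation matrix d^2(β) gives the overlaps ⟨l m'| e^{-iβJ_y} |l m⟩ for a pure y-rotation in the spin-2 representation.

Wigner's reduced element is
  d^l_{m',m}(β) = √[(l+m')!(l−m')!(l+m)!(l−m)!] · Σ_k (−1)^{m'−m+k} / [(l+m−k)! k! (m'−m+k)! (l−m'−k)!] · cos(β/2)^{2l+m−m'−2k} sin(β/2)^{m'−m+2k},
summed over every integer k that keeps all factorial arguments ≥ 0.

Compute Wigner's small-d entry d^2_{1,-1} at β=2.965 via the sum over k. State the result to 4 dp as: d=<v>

d=-0.9614

d^2_{1,-1}(β=2.965) via Wigner's sum:
With c≡cos(β/2)=0.088182 and s≡sin(β/2)=0.996104, N=[6·1·1·6]^{1/2}=6.000000
The bounds max(0,m−m')=0 and min(l+m,l−m')=1 give 2 terms
  k=0: (−1)^2·6.0000/(2)·0.0882^2·0.9961^2 = +0.023147
  k=1: (−1)^3·6.0000/(6)·0.0882^0·0.9961^4 = -0.984508
d^2_{1,-1}(2.965) = +0.023147 -0.984508 = -0.961362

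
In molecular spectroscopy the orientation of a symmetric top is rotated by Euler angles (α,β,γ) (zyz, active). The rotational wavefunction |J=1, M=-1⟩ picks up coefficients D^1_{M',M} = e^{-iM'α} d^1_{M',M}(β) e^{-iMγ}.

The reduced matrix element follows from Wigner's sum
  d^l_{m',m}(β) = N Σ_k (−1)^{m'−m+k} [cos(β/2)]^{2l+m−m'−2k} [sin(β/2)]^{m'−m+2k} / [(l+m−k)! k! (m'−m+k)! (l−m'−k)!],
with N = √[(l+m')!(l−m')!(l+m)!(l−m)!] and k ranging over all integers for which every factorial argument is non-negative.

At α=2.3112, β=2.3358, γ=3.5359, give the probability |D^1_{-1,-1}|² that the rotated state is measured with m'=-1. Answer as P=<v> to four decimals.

P=0.0236

Split into d^1_{-1,-1}(β=2.3358) × two z-phases.
Half-angle: c=0.392084, s=0.919929. N=√(1·2·1·2)=2.000000
Admissible k: 0..0 (factorial args all ≥0)
  k=0: (−1)^0·2.0000/(2)·0.3921^2·0.9199^0 = +0.153730
d^1_{-1,-1}(2.3358) = +0.153730
|D^1_{-1,-1}|² = |d^1_{-1,-1}(β)|² = (+0.153730)² = 0.023633 (the z-rotation phases have unit modulus)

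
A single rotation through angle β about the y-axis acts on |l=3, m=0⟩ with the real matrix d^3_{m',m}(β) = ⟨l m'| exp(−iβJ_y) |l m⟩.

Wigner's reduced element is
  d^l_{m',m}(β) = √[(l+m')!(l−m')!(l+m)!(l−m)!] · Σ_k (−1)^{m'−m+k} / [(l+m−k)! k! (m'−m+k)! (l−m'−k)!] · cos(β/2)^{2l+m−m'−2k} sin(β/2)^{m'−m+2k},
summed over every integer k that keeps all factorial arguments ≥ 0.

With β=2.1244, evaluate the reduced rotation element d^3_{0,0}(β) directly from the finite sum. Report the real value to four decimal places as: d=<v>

d^3_{0,0}(β=2.1244) via Wigner's sum:
Half-angle: c=0.486952, s=0.873429. N=√(6·6·6·6)=36.000000
Admissible k: 0..3 (factorial args all ≥0)
  k=0: (−1)^0·36.0000/(36)·0.4870^6·0.8734^0 = +0.013333
  k=1: (−1)^1·36.0000/(4)·0.4870^4·0.8734^2 = -0.386048
  k=2: (−1)^2·36.0000/(4)·0.4870^2·0.8734^4 = +1.242008
  k=3: (−1)^3·36.0000/(36)·0.4870^0·0.8734^6 = -0.443982
d^3_{0,0}(2.1244) = +0.013333 -0.386048 +1.242008 -0.443982 = +0.425311

d=0.4253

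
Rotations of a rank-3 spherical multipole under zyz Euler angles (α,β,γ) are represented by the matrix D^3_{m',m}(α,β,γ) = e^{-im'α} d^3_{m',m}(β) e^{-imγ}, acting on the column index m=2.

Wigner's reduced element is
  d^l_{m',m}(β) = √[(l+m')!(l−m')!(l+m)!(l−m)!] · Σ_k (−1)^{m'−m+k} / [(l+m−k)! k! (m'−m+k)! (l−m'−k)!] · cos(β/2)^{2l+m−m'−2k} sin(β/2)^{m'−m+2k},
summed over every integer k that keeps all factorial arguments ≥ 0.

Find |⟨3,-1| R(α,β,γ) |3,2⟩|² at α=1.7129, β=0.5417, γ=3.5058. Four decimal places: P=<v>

P=0.0109

First d^3_{-1,2}(β=0.5417), then the phase factors e^{-i(-1)α} and e^{-i(2)γ}:
c=cos(0.5417/2)=0.963544, s=sin(0.5417/2)=0.267551; N=√[2·24·120·1]=75.894664
The bounds max(0,m−m')=3 and min(l+m,l−m')=4 give 2 terms
  k=3: (−1)^0·75.8947/(12)·0.9635^3·0.2676^3 = +0.108358
  k=4: (−1)^1·75.8947/(24)·0.9635^1·0.2676^5 = -0.004177
d^3_{-1,2}(0.5417) = +0.108358 -0.004177 = +0.104181
|D^3_{-1,2}|² = |d^3_{-1,2}(β)|² = (+0.104181)² = 0.010854 (the z-rotation phases have unit modulus)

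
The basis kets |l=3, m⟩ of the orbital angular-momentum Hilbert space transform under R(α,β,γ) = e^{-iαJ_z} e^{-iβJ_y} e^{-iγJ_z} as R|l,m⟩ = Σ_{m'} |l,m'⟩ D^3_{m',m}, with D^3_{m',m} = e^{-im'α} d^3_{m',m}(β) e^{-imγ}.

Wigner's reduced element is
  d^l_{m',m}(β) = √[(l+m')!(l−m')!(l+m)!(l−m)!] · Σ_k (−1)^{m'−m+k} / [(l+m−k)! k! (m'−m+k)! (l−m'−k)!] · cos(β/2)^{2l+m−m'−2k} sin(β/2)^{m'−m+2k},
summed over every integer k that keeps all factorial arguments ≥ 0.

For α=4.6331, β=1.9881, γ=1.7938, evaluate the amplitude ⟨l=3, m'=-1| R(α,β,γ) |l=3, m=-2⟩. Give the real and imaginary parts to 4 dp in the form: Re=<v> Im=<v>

Re=-0.1707 Im=0.4445

First d^3_{-1,-2}(β=1.9881), then the phase factors e^{-i(-1)α} and e^{-i(-2)γ}:
c=cos(1.9881/2)=0.545299, s=sin(1.9881/2)=0.838241; N=√[2·24·1·120]=75.894664
k: max(0,(-2)−(-1))=0 … min(3+(-2),3−(-1))=1
  k=0: (−1)^1·75.8947/(24)·0.5453^5·0.8382^1 = -0.127804
  k=1: (−1)^2·75.8947/(12)·0.5453^3·0.8382^3 = +0.604008
d^3_{-1,-2}(1.9881) = -0.127804 +0.604008 = +0.476204
D = (-0.079206-0.996858i)·(+0.476204)·(-0.902177-0.431367i) = -0.170745+0.444540i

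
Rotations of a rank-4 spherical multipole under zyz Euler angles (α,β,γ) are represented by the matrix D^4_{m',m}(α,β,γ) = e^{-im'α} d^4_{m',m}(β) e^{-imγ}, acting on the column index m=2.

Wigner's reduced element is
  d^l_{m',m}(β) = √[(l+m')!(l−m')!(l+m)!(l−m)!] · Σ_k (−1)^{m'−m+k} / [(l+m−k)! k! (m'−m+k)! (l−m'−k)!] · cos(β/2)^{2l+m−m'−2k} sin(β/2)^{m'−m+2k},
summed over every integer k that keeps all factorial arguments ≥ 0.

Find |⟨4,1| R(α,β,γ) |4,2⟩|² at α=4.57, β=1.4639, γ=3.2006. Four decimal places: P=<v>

P=0.0954

D^4_{1,2}(4.57,1.4639,3.2006) = e^{-i·1·4.57}·d^4_{1,2}(1.4639)·e^{-i·2·3.2006}. Compute d first:
With c≡cos(β/2)=0.743873 and s≡sin(β/2)=0.668321, N=[120·6·720·2]^{1/2}=1018.233765
The bounds max(0,m−m')=1 and min(l+m,l−m')=3 give 3 terms
  k=1: (−1)^0·1018.2338/(240)·0.7439^7·0.6683^1 = +0.357365
  k=2: (−1)^1·1018.2338/(48)·0.7439^5·0.6683^3 = -1.442299
  k=3: (−1)^2·1018.2338/(72)·0.7439^3·0.6683^5 = +0.776136
d^4_{1,2}(1.4639) = +0.357365 -1.442299 +0.776136 = -0.308798
|D^4_{1,2}|² = |d^4_{1,2}(β)|² = (-0.308798)² = 0.095356 (the z-rotation phases have unit modulus)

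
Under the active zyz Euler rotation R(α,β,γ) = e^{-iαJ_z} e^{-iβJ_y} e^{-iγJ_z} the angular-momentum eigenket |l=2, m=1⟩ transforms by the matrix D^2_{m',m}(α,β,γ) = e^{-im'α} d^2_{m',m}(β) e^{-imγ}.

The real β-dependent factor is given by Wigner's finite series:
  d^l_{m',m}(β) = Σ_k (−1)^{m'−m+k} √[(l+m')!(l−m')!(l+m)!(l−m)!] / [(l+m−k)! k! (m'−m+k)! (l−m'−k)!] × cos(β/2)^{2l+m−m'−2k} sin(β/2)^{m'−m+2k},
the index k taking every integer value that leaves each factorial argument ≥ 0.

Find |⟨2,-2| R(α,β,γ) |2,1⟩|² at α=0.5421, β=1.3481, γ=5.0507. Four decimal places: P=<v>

Split into d^2_{-2,1}(β=1.3481) × two z-phases.
With c≡cos(β/2)=0.781300 and s≡sin(β/2)=0.624155, N=[1·24·6·1]^{1/2}=12.000000
k: max(0,(1)−(-2))=3 … min(2+(1),2−(-2))=3
  k=3: (−1)^0·12.0000/(6)·0.7813^1·0.6242^3 = +0.379950
d^2_{-2,1}(1.3481) = +0.379950
|D^2_{-2,1}|² = |d^2_{-2,1}(β)|² = (+0.379950)² = 0.144362 (the z-rotation phases have unit modulus)

P=0.1444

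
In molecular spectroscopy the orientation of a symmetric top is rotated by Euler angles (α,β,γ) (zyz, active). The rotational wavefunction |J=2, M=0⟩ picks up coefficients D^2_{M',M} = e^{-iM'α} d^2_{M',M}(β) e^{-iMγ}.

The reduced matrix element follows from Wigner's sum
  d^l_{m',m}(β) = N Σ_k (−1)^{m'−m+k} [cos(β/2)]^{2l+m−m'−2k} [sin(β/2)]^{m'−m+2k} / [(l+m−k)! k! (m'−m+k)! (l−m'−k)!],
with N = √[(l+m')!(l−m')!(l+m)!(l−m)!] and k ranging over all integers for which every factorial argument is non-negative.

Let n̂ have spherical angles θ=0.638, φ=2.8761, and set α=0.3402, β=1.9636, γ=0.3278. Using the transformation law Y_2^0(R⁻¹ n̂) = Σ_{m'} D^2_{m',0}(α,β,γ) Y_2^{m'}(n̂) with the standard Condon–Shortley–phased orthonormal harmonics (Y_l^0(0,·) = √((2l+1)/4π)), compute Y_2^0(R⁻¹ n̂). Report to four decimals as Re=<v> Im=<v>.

Need the full column D^2_{m',0} for m'=−2..2 at α=0.3402, β=1.9636, γ=0.3278.
cos(β/2)=0.555527, sin(β/2)=0.831499
d^2_{-2,0}: single k=2 term ⇒ +0.522647;  D = +0.406265+0.328799i
d^2_{-1,0}: k∈[1..2] ⇒ +0.349182 -0.782285 = -0.433103;  D = -0.408281-0.144516i
d^2_{0,0}: k∈[0..2] ⇒ +0.095240 -0.853479 +0.478020 = -0.280219;  D = -0.280219+0.000000i
d^2_{1,0}: k∈[0..1] ⇒ -0.349182 +0.782285 = +0.433103;  D = +0.408281-0.144516i
d^2_{2,0}: single k=0 term ⇒ +0.522647;  D = +0.406265-0.328799i
Y_2^{m'}(θ=0.638,φ=2.8761) and Σ D·Y over m':
  (+0.4063+0.3288i)·(+0.1182+0.0694i)  (-0.4083-0.1445i)·(-0.3567-0.0970i)  (-0.2802+0.0000i)·(+0.2951+0.0000i)  (+0.4083-0.1445i)·(+0.3567-0.0970i)  (+0.4063-0.3288i)·(+0.1182-0.0694i)
Y_2^0(R⁻¹ n̂) = +0.230876-0.000000i

Re=0.2309 Im=0.0000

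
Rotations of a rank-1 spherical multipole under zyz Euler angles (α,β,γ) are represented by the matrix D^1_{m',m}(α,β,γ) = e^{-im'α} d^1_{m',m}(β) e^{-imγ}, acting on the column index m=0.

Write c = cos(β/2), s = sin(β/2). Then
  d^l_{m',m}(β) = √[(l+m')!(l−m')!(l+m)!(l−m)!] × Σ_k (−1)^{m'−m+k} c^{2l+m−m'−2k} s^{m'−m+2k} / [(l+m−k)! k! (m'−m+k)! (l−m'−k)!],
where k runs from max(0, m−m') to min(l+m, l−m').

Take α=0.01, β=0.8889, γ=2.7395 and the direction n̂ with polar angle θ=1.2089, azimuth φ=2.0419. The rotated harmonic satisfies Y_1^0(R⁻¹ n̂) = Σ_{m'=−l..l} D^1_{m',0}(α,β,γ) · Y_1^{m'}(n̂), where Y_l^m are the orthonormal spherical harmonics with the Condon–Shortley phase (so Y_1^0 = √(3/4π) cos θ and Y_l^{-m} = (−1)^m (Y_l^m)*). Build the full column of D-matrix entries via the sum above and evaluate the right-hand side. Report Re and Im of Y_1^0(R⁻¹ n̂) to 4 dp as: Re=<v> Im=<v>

Need the full column D^1_{m',0} for m'=−1..1 at α=0.01, β=0.8889, γ=2.7395.
cos(β/2)=0.902847, sin(β/2)=0.429961
d^1_{-1,0}: single k=1 term ⇒ +0.548983;  D = +0.548955+0.005490i
d^1_{0,0}: k∈[0..1] ⇒ +0.815133 -0.184867 = +0.630266;  D = +0.630266+0.000000i
d^1_{1,0}: single k=0 term ⇒ -0.548983;  D = -0.548955+0.005490i
Y_1^{m'}(θ=1.2089,φ=2.0419) and Σ D·Y over m':
  (+0.5490+0.0055i)·(-0.1467-0.2879i)  (+0.6303+0.0000i)·(+0.1730+0.0000i)  (-0.5490+0.0055i)·(+0.1467-0.2879i)
Y_1^0(R⁻¹ n̂) = -0.048821+0.000000i

Re=-0.0488 Im=0.0000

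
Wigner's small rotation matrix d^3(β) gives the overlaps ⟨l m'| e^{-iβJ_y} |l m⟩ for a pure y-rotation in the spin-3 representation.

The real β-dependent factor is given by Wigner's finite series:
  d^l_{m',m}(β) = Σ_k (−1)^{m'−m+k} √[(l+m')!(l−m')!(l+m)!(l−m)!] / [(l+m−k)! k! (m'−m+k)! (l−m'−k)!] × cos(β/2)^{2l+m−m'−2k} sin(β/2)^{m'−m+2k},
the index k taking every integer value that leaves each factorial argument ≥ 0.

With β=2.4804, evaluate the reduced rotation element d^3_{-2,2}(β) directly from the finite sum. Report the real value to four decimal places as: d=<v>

d^3_{-2,2}(β=2.4804) via Wigner's sum:
c=cos(2.4804/2)=0.324607, s=sin(2.4804/2)=0.945849; N=√[1·120·120·1]=120.000000
The bounds max(0,m−m')=4 and min(l+m,l−m')=5 give 2 terms
  k=4: (−1)^0·120.0000/(24)·0.3246^2·0.9458^4 = +0.421670
  k=5: (−1)^1·120.0000/(120)·0.3246^0·0.9458^6 = -0.716029
d^3_{-2,2}(2.4804) = +0.421670 -0.716029 = -0.294359

d=-0.2944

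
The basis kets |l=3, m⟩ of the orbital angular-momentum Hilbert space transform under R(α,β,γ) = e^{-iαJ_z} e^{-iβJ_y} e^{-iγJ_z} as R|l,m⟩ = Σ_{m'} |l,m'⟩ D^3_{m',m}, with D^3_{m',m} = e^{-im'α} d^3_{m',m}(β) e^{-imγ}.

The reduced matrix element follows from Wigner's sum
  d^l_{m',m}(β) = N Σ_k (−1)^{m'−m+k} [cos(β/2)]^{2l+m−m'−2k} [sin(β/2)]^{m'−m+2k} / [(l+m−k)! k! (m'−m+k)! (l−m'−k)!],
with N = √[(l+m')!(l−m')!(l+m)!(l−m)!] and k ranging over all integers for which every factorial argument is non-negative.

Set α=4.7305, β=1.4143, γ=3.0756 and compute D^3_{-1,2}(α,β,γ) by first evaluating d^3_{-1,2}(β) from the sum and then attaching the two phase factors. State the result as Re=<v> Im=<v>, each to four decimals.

Re=0.0723 Im=-0.4783

Split into d^3_{-1,2}(β=1.4143) × two z-phases.
c=cos(1.4143/2)=0.760217, s=sin(1.4143/2)=0.649670; N=√[2·24·120·1]=75.894664
Admissible k: 3..4 (factorial args all ≥0)
  k=3: (−1)^0·75.8947/(12)·0.7602^3·0.6497^3 = +0.761939
  k=4: (−1)^1·75.8947/(24)·0.7602^1·0.6497^5 = -0.278228
d^3_{-1,2}(1.4143) = +0.761939 -0.278228 = +0.483711
Phases: e^{-i·(-1)·4.7305}=+0.018110-0.999836i, e^{-i·(2)·3.0756}=+0.991303+0.131602i ⇒ D=+0.072331-0.478272i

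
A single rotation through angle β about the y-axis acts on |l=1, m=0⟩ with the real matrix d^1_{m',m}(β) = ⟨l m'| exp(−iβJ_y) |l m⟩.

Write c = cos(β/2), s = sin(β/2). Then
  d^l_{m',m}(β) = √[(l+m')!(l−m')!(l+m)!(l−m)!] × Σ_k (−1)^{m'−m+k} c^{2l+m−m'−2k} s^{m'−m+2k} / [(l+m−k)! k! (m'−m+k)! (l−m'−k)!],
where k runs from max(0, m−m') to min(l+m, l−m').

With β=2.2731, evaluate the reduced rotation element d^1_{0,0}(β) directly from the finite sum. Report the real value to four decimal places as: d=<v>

d^1_{0,0}(β=2.2731) via Wigner's sum:
With c≡cos(β/2)=0.420727 and s≡sin(β/2)=0.907187, N=[1·1·1·1]^{1/2}=1.000000
The bounds max(0,m−m')=0 and min(l+m,l−m')=1 give 2 terms
  k=0: (−1)^0·1.0000/(1)·0.4207^2·0.9072^0 = +0.177011
  k=1: (−1)^1·1.0000/(1)·0.4207^0·0.9072^2 = -0.822989
d^1_{0,0}(2.2731) = +0.177011 -0.822989 = -0.645978

d=-0.6460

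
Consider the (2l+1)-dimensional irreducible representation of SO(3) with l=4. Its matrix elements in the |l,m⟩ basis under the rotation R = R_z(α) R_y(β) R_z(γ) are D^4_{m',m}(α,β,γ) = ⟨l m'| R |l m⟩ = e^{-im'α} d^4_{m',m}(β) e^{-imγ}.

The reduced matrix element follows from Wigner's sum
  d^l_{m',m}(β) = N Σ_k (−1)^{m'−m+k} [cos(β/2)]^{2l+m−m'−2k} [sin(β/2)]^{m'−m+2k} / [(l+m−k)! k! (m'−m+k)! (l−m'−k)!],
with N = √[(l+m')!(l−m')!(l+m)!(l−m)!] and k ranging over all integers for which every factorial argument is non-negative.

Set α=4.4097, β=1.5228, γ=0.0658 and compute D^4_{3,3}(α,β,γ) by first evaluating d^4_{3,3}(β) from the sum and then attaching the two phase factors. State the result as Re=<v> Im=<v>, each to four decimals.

Split into d^4_{3,3}(β=1.5228) × two z-phases.
c=cos(1.5228/2)=0.723871, s=sin(1.5228/2)=0.689936; N=√[5040·1·5040·1]=5040.000000
k: max(0,(3)−(3))=0 … min(4+(3),4−(3))=1
  k=0: (−1)^0·5040.0000/(5040)·0.7239^8·0.6899^0 = +0.075386
  k=1: (−1)^1·5040.0000/(720)·0.7239^6·0.6899^2 = -0.479382
d^4_{3,3}(1.5228) = +0.075386 -0.479382 = -0.403996
Attach z-rotation phases: D = e^{-i(3)(4.4097)}·(-0.403996)·e^{-i(3)(0.0658)} = -0.263543+0.306200i

Re=-0.2635 Im=0.3062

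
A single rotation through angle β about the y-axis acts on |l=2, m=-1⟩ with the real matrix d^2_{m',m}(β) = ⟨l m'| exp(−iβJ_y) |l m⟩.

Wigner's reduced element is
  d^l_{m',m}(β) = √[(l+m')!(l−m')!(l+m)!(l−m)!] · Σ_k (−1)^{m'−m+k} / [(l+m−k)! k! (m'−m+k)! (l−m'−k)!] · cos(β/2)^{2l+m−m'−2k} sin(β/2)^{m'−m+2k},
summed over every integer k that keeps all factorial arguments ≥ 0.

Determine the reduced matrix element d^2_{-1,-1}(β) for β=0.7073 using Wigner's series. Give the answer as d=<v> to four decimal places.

d^2_{-1,-1}(β=0.7073) via Wigner's sum:
c=cos(0.7073/2)=0.938115, s=sin(0.7073/2)=0.346324; N=√[1·6·1·6]=6.000000
Admissible k: 0..1 (factorial args all ≥0)
  k=0: (−1)^0·6.0000/(6)·0.9381^4·0.3463^0 = +0.774505
  k=1: (−1)^1·6.0000/(2)·0.9381^2·0.3463^2 = -0.316664
d^2_{-1,-1}(0.7073) = +0.774505 -0.316664 = +0.457841

d=0.4578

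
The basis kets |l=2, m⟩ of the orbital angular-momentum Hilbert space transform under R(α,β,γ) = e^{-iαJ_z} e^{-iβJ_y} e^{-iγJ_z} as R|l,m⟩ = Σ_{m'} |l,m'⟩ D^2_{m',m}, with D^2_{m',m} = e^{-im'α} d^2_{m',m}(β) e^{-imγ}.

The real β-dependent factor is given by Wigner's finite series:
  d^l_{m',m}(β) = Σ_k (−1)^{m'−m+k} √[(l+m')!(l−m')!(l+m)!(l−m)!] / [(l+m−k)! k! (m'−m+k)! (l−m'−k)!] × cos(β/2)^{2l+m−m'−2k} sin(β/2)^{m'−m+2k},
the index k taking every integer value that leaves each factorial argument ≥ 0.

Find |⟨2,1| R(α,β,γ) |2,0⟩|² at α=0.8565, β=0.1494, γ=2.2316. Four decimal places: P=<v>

First d^2_{1,0}(β=0.1494), then the phase factors e^{-i(1)α} and e^{-i(0)γ}:
c=cos(0.1494/2)=0.997211, s=sin(0.1494/2)=0.074631; N=√[6·1·2·2]=4.898979
k: max(0,(0)−(1))=0 … min(2+(0),2−(1))=1
  k=0: (−1)^1·4.8990/(2)·0.9972^3·0.0746^1 = -0.181282
  k=1: (−1)^2·4.8990/(2)·0.9972^1·0.0746^3 = +0.001015
d^2_{1,0}(0.1494) = -0.181282 +0.001015 = -0.180266
|D^2_{1,0}|² = |d^2_{1,0}(β)|² = (-0.180266)² = 0.032496 (the z-rotation phases have unit modulus)

P=0.0325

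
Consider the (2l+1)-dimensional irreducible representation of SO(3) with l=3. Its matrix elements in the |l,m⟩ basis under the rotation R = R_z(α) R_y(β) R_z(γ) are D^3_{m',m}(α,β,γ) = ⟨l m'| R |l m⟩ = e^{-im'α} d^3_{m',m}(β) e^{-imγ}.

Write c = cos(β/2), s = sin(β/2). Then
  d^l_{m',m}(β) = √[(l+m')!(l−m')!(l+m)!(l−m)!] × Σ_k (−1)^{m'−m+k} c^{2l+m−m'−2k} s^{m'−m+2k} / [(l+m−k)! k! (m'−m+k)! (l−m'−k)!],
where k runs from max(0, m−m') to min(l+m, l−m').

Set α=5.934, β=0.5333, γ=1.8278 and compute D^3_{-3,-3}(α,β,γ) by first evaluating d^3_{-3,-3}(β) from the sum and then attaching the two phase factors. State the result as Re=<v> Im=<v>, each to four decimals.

Re=-0.2200 Im=-0.7752

Split into d^3_{-3,-3}(β=0.5333) × two z-phases.
With c≡cos(β/2)=0.964659 and s≡sin(β/2)=0.263501, N=[1·720·1·720]^{1/2}=720.000000
k∈{0} keeps every argument non-negative
  k=0: (−1)^0·720.0000/(720)·0.9647^6·0.2635^0 = +0.805829
d^3_{-3,-3}(0.5333) = +0.805829
D = (+0.499690-0.866205i)·(+0.805829)·(+0.696861-0.717206i) = -0.220018-0.775211i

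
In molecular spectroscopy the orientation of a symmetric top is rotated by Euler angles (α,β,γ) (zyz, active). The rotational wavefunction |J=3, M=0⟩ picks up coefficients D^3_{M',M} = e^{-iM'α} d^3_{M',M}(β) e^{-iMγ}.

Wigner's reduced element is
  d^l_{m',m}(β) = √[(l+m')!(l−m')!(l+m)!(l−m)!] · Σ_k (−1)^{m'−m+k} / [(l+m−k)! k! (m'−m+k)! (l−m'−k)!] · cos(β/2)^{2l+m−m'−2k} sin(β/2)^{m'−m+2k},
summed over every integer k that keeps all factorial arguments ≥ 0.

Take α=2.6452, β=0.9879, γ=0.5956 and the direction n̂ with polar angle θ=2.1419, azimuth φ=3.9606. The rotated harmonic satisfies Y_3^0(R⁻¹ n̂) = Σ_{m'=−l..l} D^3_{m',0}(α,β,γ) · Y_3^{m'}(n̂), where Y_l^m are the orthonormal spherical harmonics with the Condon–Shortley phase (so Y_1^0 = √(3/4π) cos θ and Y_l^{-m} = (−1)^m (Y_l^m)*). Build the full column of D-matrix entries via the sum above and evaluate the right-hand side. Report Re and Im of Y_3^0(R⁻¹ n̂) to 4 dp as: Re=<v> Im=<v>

Need the full column D^3_{m',0} for m'=−3..3 at α=2.6452, β=0.9879, γ=0.5956.
cos(β/2)=0.880467, sin(β/2)=0.474107
d^3_{-3,0}: single k=3 term ⇒ +0.325300;  D = -0.026521+0.324217i
d^3_{-2,0}: k∈[2..3] ⇒ +0.739889 -0.214533 = +0.525356;  D = +0.287033-0.440012i
d^3_{-1,0}: k∈[1..3] ⇒ +0.869026 -0.755930 +0.073061 = +0.186158;  D = -0.163690+0.088659i
d^3_{0,0}: k∈[0..3] ⇒ +0.465885 -1.215761 +0.352513 -0.011357 = -0.408720;  D = -0.408720+0.000000i
d^3_{1,0}: k∈[0..2] ⇒ -0.869026 +0.755930 -0.073061 = -0.186158;  D = +0.163690+0.088659i
d^3_{2,0}: k∈[0..1] ⇒ +0.739889 -0.214533 = +0.525356;  D = +0.287033+0.440012i
d^3_{3,0}: single k=0 term ⇒ -0.325300;  D = +0.026521+0.324217i
Y_3^{m'}(θ=2.1419,φ=3.9606) and Σ D·Y over m':
  (-0.0265+0.3242i)·(+0.1925+0.1571i)  (+0.2870-0.4400i)·(+0.0263+0.3901i)  (-0.1637+0.0887i)·(-0.0856+0.0916i)  (-0.4087+0.0000i)·(+0.3104+0.0000i)  (+0.1637+0.0887i)·(+0.0856+0.0916i)  (+0.2870+0.4400i)·(+0.0263-0.3901i)  (+0.0265+0.3242i)·(-0.1925+0.1571i)
Y_3^0(R⁻¹ n̂) = +0.131230+0.000000i

Re=0.1312 Im=0.0000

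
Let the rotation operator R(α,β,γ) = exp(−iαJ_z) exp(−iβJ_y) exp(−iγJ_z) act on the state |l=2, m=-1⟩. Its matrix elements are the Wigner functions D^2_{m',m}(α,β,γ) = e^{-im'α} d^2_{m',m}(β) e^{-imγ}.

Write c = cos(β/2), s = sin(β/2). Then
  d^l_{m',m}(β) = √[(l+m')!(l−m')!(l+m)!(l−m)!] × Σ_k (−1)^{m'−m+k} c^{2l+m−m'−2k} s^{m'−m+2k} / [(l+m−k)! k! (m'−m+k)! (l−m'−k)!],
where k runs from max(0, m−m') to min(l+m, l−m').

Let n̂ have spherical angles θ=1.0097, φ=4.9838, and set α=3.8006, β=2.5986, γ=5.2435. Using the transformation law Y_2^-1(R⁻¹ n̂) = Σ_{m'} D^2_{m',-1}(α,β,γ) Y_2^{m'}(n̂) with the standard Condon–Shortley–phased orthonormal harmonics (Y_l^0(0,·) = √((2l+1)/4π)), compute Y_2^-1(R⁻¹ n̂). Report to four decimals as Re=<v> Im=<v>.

Re=0.2139 Im=-0.0171

Need the full column D^2_{m',-1} for m'=−2..2 at α=3.8006, β=2.5986, γ=5.2435.
cos(β/2)=0.268173, sin(β/2)=0.963371
d^2_{-2,-1}: single k=1 term ⇒ +0.037159;  D = +0.035729+0.010210i
d^2_{-1,-1}: k∈[0..1] ⇒ +0.005172 -0.200235 = -0.195063;  D = +0.181099-0.072475i
d^2_{0,-1}: k∈[0..1] ⇒ -0.045511 +0.587315 = +0.541804;  D = +0.274419-0.467168i
d^2_{1,-1}: k∈[0..1] ⇒ +0.200235 -0.861338 = -0.661104;  D = -0.084322-0.655704i
d^2_{2,-1}: single k=0 term ⇒ -0.479541;  D = +0.339597+0.338576i
Y_2^{m'}(θ=1.0097,φ=4.9838) and Σ D·Y over m':
  (+0.0357+0.0102i)·(-0.2371+0.1430i)  (+0.1811-0.0725i)·(+0.0933+0.3353i)  (+0.2744-0.4672i)·(-0.0475+0.0000i)  (-0.0843-0.6557i)·(-0.0933+0.3353i)  (+0.3396+0.3386i)·(-0.2371-0.1430i)
Y_2^-1(R⁻¹ n̂) = +0.213882-0.017105i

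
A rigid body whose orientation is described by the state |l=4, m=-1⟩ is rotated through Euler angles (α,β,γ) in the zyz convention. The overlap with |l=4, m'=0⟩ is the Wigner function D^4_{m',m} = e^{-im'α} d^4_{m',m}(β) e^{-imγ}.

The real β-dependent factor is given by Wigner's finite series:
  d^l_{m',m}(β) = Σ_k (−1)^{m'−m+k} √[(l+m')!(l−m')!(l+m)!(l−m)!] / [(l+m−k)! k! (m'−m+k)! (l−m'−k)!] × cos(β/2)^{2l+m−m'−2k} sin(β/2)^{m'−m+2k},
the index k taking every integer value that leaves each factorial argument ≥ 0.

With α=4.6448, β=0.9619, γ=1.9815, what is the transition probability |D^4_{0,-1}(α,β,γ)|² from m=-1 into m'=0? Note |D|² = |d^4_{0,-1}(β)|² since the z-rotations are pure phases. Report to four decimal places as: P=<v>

P=0.0347

First d^4_{0,-1}(β=0.9619), then the phase factors e^{-i(0)α} and e^{-i(-1)γ}:
Half-angle: c=0.886556, s=0.462622. N=√(24·24·6·120)=643.987578
The bounds max(0,m−m')=0 and min(l+m,l−m')=3 give 4 terms
  k=0: (−1)^1·643.9876/(144)·0.8866^7·0.4626^1 = -0.890602
  k=1: (−1)^2·643.9876/(24)·0.8866^5·0.4626^3 = +1.455038
  k=2: (−1)^3·643.9876/(24)·0.8866^3·0.4626^5 = -0.396200
  k=3: (−1)^4·643.9876/(144)·0.8866^1·0.4626^7 = +0.017981
d^4_{0,-1}(0.9619) = -0.890602 +1.455038 -0.396200 +0.017981 = +0.186217
|D^4_{0,-1}|² = |d^4_{0,-1}(β)|² = (+0.186217)² = 0.034677 (the z-rotation phases have unit modulus)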